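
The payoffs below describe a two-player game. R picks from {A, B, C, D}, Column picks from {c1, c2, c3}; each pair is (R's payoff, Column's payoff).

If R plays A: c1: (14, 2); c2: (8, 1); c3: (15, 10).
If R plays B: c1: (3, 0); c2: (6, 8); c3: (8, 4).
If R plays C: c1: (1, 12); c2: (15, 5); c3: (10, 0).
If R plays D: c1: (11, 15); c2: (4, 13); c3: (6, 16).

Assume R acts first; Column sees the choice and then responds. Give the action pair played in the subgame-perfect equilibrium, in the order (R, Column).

Backward induction with R moving first.
- A → Column plays c3 (best of 2, 1, 10); R gets 15.
- B → Column plays c2 (best of 0, 8, 4); R gets 6.
- C → Column plays c1 (best of 12, 5, 0); R gets 1.
- D → Column plays c3 (best of 15, 13, 16); R gets 6.
R's induced payoffs are 15, 6, 1, 6, so R commits to A. Subgame-perfect outcome: (A, c3) with payoffs (15, 10).

(A, c3)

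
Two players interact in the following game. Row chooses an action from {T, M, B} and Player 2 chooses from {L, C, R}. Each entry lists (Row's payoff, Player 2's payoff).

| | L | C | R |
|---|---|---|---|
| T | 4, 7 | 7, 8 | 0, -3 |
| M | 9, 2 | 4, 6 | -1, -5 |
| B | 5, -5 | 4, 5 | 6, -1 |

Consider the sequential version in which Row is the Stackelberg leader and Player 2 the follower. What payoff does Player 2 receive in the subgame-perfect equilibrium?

Backward induction with Row moving first.
- T → Player 2 plays C (best of 7, 8, -3); Row gets 7.
- M → Player 2 plays C (best of 2, 6, -5); Row gets 4.
- B → Player 2 plays C (best of -5, 5, -1); Row gets 4.
Row's induced payoffs are 7, 4, 4, so Row commits to T. Subgame-perfect outcome: (T, C) with payoffs (7, 8).

8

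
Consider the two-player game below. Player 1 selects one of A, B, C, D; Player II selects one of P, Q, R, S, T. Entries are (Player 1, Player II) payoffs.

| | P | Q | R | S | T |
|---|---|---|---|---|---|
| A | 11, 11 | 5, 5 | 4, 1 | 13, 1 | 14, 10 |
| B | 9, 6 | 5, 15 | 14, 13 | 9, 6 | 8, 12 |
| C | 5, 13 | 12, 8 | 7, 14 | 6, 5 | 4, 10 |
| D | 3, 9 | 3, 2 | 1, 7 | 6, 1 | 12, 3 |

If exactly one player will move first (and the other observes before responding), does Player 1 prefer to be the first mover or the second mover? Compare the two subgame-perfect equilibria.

If Player 1 leads: Player II's best replies are A→P, B→Q, C→R, D→P; Player 1's induced payoffs 11, 5, 7, 3; outcome (A, P), payoffs (11, 11).
If Player II leads: Player 1's best replies are P→A, Q→C, R→B, S→A, T→A; Player II's induced payoffs 11, 8, 13, 1, 10; outcome (B, R), payoffs (14, 13).
Player 1 gets 11 moving first and 14 moving second, so Player 1 prefers to move second.

second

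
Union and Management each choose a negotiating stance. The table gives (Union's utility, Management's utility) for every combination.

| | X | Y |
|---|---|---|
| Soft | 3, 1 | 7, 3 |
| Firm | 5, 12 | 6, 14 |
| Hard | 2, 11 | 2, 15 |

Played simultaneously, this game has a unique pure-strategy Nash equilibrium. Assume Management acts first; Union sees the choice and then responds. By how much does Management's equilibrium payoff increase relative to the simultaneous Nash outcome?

Solve by backward induction (Management leads).
- X: Union compares 3, 5, 2 and picks Firm; Management would get 12.
- Y: Union compares 7, 6, 2 and picks Soft; Management would get 3.
Management's induced payoffs are 12, 3, so Management commits to X. Subgame-perfect outcome: (Firm, X) with payoffs (5, 12).
Now find the simultaneous Nash equilibrium.
Union's best replies: X→Firm; Y→Soft.
Management's best replies: Soft→Y; Firm→Y; Hard→Y.
The unique mutual best reply is (Soft, Y), giving (7, 3).
Management's commitment gain: 12 − 3 = 9.

9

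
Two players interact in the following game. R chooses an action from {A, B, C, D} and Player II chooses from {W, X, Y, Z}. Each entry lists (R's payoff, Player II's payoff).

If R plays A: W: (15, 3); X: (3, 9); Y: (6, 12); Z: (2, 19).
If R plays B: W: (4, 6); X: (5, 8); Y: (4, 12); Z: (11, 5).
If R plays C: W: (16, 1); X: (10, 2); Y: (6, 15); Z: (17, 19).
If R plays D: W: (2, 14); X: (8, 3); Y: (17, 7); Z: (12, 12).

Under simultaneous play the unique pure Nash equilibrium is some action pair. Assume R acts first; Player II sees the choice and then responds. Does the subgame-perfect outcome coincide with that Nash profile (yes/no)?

Work backward from Player II's decision.
- A: BR = Z, leader payoff 2.
- B: BR = Y, leader payoff 4.
- C: BR = Z, leader payoff 17.
- D: BR = W, leader payoff 2.
Maximizing over 2, 4, 17, 2, R chooses C. Subgame-perfect outcome: (C, Z) with payoffs (17, 19).
Now find the simultaneous Nash equilibrium.
R's best replies: W→C; X→C; Y→D; Z→C.
Player II's best replies: A→Z; B→Y; C→Z; D→W.
The unique mutual best reply is (C, Z), giving (17, 19).
Sequential outcome (C, Z) coincides with the Nash profile (C, Z).

yes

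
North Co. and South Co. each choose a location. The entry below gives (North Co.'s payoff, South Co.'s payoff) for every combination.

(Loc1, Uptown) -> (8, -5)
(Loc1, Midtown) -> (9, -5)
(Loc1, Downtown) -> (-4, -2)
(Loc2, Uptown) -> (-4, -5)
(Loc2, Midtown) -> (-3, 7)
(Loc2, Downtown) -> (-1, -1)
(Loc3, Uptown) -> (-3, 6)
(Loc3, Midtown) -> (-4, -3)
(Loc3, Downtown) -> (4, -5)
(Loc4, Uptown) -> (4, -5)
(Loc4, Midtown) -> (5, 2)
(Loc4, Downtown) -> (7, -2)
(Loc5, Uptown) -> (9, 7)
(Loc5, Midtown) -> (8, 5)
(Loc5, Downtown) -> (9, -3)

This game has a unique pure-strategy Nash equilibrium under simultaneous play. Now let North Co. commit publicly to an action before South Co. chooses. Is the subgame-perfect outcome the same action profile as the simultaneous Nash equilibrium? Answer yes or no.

yes

South Co. best-responds to each possible North Co. move:
- Loc1: South Co. compares -5, -5, -2 and picks Downtown; North Co. would get -4.
- Loc2: South Co. compares -5, 7, -1 and picks Midtown; North Co. would get -3.
- Loc3: South Co. compares 6, -3, -5 and picks Uptown; North Co. would get -3.
- Loc4: South Co. compares -5, 2, -2 and picks Midtown; North Co. would get 5.
- Loc5: South Co. compares 7, 5, -3 and picks Uptown; North Co. would get 9.
Maximizing over -4, -3, -3, 5, 9, North Co. chooses Loc5. Subgame-perfect outcome: (Loc5, Uptown) with payoffs (9, 7).
Under simultaneous play:
North Co.'s best replies: Uptown→Loc5; Midtown→Loc1; Downtown→Loc5.
South Co.'s best replies: Loc1→Downtown; Loc2→Midtown; Loc3→Uptown; Loc4→Midtown; Loc5→Uptown.
The unique mutual best reply is (Loc5, Uptown), giving (9, 7).
Sequential outcome (Loc5, Uptown) coincides with the Nash profile (Loc5, Uptown).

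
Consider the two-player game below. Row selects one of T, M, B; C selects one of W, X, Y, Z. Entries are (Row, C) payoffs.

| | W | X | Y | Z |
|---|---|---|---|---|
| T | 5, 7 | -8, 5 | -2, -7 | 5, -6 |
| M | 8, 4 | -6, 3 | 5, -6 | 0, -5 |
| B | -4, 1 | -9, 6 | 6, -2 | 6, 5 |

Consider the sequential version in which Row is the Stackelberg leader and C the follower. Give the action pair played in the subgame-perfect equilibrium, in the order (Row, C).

Solve by backward induction (Row leads).
- T → C plays W (best of 7, 5, -7, -6); Row gets 5.
- M → C plays W (best of 4, 3, -6, -5); Row gets 8.
- B → C plays X (best of 1, 6, -2, 5); Row gets -9.
Row's induced payoffs are 5, 8, -9, so Row commits to M. Subgame-perfect outcome: (M, W) with payoffs (8, 4).

(M, W)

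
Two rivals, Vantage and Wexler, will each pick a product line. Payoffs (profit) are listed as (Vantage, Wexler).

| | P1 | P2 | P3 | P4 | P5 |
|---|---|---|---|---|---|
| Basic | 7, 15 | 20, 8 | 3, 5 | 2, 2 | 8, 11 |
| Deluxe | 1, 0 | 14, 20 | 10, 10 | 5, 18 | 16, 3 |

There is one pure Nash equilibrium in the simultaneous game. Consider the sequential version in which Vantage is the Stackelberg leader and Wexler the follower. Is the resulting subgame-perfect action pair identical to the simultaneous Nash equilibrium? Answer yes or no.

no

Wexler best-responds to each possible Vantage move:
- Basic → Wexler plays P1 (best of 15, 8, 5, 2, 11); Vantage gets 7.
- Deluxe → Wexler plays P2 (best of 0, 20, 10, 18, 3); Vantage gets 14.
Among 7, 14, the best is 14 at Deluxe. Subgame-perfect outcome: (Deluxe, P2) with payoffs (14, 20).
Under simultaneous play:
Vantage's best replies: P1→Basic; P2→Basic; P3→Deluxe; P4→Deluxe; P5→Deluxe.
Wexler's best replies: Basic→P1; Deluxe→P2.
The unique mutual best reply is (Basic, P1), giving (7, 15).
Sequential outcome (Deluxe, P2) differs from the Nash profile (Basic, P1).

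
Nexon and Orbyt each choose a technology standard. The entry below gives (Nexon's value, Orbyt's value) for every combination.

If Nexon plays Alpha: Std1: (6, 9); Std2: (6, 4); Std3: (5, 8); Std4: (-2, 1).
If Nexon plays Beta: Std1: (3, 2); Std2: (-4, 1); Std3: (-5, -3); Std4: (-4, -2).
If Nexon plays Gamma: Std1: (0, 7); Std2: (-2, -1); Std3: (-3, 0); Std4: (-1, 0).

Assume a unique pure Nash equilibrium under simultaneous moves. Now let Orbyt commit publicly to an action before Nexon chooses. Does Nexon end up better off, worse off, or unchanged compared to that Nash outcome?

Backward induction with Orbyt moving first.
- Std1 → Nexon plays Alpha (best of 6, 3, 0); Orbyt gets 9.
- Std2 → Nexon plays Alpha (best of 6, -4, -2); Orbyt gets 4.
- Std3 → Nexon plays Alpha (best of 5, -5, -3); Orbyt gets 8.
- Std4 → Nexon plays Gamma (best of -2, -4, -1); Orbyt gets 0.
Orbyt's induced payoffs are 9, 4, 8, 0, so Orbyt commits to Std1. Subgame-perfect outcome: (Alpha, Std1) with payoffs (6, 9).
Under simultaneous play:
Nexon's best replies: Std1→Alpha; Std2→Alpha; Std3→Alpha; Std4→Gamma.
Orbyt's best replies: Alpha→Std1; Beta→Std1; Gamma→Std1.
Only (Alpha, Std1) has each player best-responding; Nash payoffs (6, 9).
Nexon earns 6 sequentially versus 6 at the Nash outcome: unchanged.

unchanged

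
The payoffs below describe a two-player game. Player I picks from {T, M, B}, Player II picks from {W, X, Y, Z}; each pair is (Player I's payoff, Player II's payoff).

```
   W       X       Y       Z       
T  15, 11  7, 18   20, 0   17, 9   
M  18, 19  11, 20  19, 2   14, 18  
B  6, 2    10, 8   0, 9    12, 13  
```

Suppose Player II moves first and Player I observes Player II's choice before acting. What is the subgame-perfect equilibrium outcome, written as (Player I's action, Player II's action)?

Work backward from Player I's decision.
- W → Player I plays M (best of 15, 18, 6); Player II gets 19.
- X → Player I plays M (best of 7, 11, 10); Player II gets 20.
- Y → Player I plays T (best of 20, 19, 0); Player II gets 0.
- Z → Player I plays T (best of 17, 14, 12); Player II gets 9.
Among 19, 20, 0, 9, the best is 20 at X. Subgame-perfect outcome: (M, X) with payoffs (11, 20).

(M, X)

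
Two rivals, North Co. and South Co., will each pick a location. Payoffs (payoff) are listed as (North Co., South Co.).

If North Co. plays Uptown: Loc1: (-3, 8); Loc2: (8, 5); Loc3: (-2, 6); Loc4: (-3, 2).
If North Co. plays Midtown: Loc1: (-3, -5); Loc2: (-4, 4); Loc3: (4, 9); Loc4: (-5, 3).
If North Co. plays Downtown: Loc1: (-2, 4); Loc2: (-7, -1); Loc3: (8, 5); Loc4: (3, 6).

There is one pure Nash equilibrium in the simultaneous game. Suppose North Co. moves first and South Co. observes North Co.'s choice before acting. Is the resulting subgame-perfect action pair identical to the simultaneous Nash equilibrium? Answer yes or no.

no

Work backward from South Co.'s decision.
- Uptown: BR = Loc1, leader payoff -3.
- Midtown: BR = Loc3, leader payoff 4.
- Downtown: BR = Loc4, leader payoff 3.
Maximizing over -3, 4, 3, North Co. chooses Midtown. Subgame-perfect outcome: (Midtown, Loc3) with payoffs (4, 9).
For the simultaneous game, intersect best replies.
North Co.'s best replies: Loc1→Downtown; Loc2→Uptown; Loc3→Downtown; Loc4→Downtown.
South Co.'s best replies: Uptown→Loc1; Midtown→Loc3; Downtown→Loc4.
Only (Downtown, Loc4) has each player best-responding; Nash payoffs (3, 6).
Sequential outcome (Midtown, Loc3) differs from the Nash profile (Downtown, Loc4).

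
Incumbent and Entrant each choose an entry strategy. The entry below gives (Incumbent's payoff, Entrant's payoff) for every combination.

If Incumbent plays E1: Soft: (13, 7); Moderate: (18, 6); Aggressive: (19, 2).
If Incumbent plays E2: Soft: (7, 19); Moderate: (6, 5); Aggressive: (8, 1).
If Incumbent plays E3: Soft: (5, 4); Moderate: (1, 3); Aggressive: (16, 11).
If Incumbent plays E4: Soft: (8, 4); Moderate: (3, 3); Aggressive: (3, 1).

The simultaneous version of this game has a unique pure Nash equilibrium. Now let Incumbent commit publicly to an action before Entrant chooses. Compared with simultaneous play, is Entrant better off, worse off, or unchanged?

better off

Backward induction with Incumbent moving first.
- E1: Entrant compares 7, 6, 2 and picks Soft; Incumbent would get 13.
- E2: Entrant compares 19, 5, 1 and picks Soft; Incumbent would get 7.
- E3: Entrant compares 4, 3, 11 and picks Aggressive; Incumbent would get 16.
- E4: Entrant compares 4, 3, 1 and picks Soft; Incumbent would get 8.
Maximizing over 13, 7, 16, 8, Incumbent chooses E3. Subgame-perfect outcome: (E3, Aggressive) with payoffs (16, 11).
Now find the simultaneous Nash equilibrium.
Incumbent's best replies: Soft→E1; Moderate→E1; Aggressive→E1.
Entrant's best replies: E1→Soft; E2→Soft; E3→Aggressive; E4→Soft.
Only (E1, Soft) has each player best-responding; Nash payoffs (13, 7).
Entrant earns 11 sequentially versus 7 at the Nash outcome: better off.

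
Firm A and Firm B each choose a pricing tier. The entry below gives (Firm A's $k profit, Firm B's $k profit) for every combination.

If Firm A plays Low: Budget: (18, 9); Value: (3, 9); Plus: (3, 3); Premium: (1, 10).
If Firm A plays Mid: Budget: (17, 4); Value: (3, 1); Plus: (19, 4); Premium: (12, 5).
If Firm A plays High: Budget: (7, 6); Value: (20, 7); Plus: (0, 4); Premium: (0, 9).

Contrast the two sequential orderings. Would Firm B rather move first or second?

If Firm A leads: Firm B's best replies are Low→Premium, Mid→Premium, High→Premium; Firm A's induced payoffs 1, 12, 0; outcome (Mid, Premium), payoffs (12, 5).
If Firm B leads: Firm A's best replies are Budget→Low, Value→High, Plus→Mid, Premium→Mid; Firm B's induced payoffs 9, 7, 4, 5; outcome (Low, Budget), payoffs (18, 9).
Firm B gets 9 moving first and 5 moving second, so Firm B prefers to move first.

first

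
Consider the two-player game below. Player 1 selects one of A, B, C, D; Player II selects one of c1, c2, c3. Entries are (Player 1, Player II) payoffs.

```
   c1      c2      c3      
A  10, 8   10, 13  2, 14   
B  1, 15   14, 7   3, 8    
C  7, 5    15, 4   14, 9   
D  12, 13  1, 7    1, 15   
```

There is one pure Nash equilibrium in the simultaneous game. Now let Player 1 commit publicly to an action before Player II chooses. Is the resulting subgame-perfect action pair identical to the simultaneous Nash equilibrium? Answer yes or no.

Work backward from Player II's decision.
- A → Player II plays c3 (best of 8, 13, 14); Player 1 gets 2.
- B → Player II plays c1 (best of 15, 7, 8); Player 1 gets 1.
- C → Player II plays c3 (best of 5, 4, 9); Player 1 gets 14.
- D → Player II plays c3 (best of 13, 7, 15); Player 1 gets 1.
Among 2, 1, 14, 1, the best is 14 at C. Subgame-perfect outcome: (C, c3) with payoffs (14, 9).
Now find the simultaneous Nash equilibrium.
Player 1's best replies: c1→D; c2→C; c3→C.
Player II's best replies: A→c3; B→c1; C→c3; D→c3.
The unique mutual best reply is (C, c3), giving (14, 9).
Sequential outcome (C, c3) coincides with the Nash profile (C, c3).

yes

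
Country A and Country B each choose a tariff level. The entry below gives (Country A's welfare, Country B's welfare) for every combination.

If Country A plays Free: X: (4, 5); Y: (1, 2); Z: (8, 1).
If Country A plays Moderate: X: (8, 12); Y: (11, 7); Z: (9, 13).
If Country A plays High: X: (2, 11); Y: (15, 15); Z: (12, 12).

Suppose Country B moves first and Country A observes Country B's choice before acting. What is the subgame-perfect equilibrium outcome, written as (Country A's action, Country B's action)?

(High, Y)

Backward induction with Country B moving first.
- X → Country A plays Moderate (best of 4, 8, 2); Country B gets 12.
- Y → Country A plays High (best of 1, 11, 15); Country B gets 15.
- Z → Country A plays High (best of 8, 9, 12); Country B gets 12.
Among 12, 15, 12, the best is 15 at Y. Subgame-perfect outcome: (High, Y) with payoffs (15, 15).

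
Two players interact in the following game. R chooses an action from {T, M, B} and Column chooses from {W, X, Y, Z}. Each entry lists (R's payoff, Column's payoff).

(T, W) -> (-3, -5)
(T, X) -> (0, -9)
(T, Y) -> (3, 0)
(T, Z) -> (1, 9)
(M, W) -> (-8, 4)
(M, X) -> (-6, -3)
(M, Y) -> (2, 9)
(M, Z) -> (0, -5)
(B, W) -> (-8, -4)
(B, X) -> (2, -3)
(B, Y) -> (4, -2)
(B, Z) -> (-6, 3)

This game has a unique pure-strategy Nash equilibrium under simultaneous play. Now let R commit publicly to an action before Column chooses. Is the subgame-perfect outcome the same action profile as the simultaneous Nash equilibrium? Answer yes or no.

Solve by backward induction (R leads).
- T: BR = Z, leader payoff 1.
- M: BR = Y, leader payoff 2.
- B: BR = Z, leader payoff -6.
Maximizing over 1, 2, -6, R chooses M. Subgame-perfect outcome: (M, Y) with payoffs (2, 9).
For the simultaneous game, intersect best replies.
R's best replies: W→T; X→B; Y→B; Z→T.
Column's best replies: T→Z; M→Y; B→Z.
The unique mutual best reply is (T, Z), giving (1, 9).
Sequential outcome (M, Y) differs from the Nash profile (T, Z).

no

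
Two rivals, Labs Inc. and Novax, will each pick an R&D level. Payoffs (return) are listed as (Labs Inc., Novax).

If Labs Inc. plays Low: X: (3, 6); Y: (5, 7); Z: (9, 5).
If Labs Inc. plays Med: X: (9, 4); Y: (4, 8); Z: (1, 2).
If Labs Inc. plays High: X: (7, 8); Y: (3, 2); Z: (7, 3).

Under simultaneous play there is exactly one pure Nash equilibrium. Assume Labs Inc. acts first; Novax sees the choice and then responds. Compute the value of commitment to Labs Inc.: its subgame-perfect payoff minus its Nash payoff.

Backward induction with Labs Inc. moving first.
- Low → Novax plays Y (best of 6, 7, 5); Labs Inc. gets 5.
- Med → Novax plays Y (best of 4, 8, 2); Labs Inc. gets 4.
- High → Novax plays X (best of 8, 2, 3); Labs Inc. gets 7.
Among 5, 4, 7, the best is 7 at High. Subgame-perfect outcome: (High, X) with payoffs (7, 8).
Now find the simultaneous Nash equilibrium.
Labs Inc.'s best replies: X→Med; Y→Low; Z→Low.
Novax's best replies: Low→Y; Med→Y; High→X.
The unique mutual best reply is (Low, Y), giving (5, 7).
Labs Inc.'s commitment gain: 7 − 5 = 2.

2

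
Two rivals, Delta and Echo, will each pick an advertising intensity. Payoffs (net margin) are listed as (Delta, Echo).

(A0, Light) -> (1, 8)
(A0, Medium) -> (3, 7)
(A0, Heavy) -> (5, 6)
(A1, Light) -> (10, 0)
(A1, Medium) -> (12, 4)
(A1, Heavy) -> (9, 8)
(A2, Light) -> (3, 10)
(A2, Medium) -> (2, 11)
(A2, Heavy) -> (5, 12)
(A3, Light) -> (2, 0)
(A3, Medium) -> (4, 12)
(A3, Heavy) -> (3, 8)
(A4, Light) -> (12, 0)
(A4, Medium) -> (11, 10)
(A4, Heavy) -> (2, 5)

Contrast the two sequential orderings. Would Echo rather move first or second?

If Delta leads: Echo's best replies are A0→Light, A1→Heavy, A2→Heavy, A3→Medium, A4→Medium; Delta's induced payoffs 1, 9, 5, 4, 11; outcome (A4, Medium), payoffs (11, 10).
If Echo leads: Delta's best replies are Light→A4, Medium→A1, Heavy→A1; Echo's induced payoffs 0, 4, 8; outcome (A1, Heavy), payoffs (9, 8).
Echo gets 8 moving first and 10 moving second, so Echo prefers to move second.

second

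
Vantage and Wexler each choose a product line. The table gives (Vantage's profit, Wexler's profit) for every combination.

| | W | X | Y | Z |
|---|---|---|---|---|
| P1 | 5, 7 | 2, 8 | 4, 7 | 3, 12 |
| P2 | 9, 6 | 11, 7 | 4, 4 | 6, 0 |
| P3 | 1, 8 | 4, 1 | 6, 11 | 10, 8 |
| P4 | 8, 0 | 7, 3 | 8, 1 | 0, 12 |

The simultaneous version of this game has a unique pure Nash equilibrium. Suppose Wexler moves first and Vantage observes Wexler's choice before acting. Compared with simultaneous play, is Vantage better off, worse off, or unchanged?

Work backward from Vantage's decision.
- W: Vantage compares 5, 9, 1, 8 and picks P2; Wexler would get 6.
- X: Vantage compares 2, 11, 4, 7 and picks P2; Wexler would get 7.
- Y: Vantage compares 4, 4, 6, 8 and picks P4; Wexler would get 1.
- Z: Vantage compares 3, 6, 10, 0 and picks P3; Wexler would get 8.
Maximizing over 6, 7, 1, 8, Wexler chooses Z. Subgame-perfect outcome: (P3, Z) with payoffs (10, 8).
For the simultaneous game, intersect best replies.
Vantage's best replies: W→P2; X→P2; Y→P4; Z→P3.
Wexler's best replies: P1→Z; P2→X; P3→Y; P4→Z.
The unique mutual best reply is (P2, X), giving (11, 7).
Vantage earns 10 sequentially versus 11 at the Nash outcome: worse off.

worse off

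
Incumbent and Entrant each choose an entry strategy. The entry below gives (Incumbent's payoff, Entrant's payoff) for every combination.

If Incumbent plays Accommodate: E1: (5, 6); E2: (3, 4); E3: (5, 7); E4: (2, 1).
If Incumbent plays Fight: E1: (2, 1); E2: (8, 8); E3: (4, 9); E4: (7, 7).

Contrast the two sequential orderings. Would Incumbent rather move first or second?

second

If Incumbent leads: Entrant's best replies are Accommodate→E3, Fight→E3; Incumbent's induced payoffs 5, 4; outcome (Accommodate, E3), payoffs (5, 7).
If Entrant leads: Incumbent's best replies are E1→Accommodate, E2→Fight, E3→Accommodate, E4→Fight; Entrant's induced payoffs 6, 8, 7, 7; outcome (Fight, E2), payoffs (8, 8).
Incumbent gets 5 moving first and 8 moving second, so Incumbent prefers to move second.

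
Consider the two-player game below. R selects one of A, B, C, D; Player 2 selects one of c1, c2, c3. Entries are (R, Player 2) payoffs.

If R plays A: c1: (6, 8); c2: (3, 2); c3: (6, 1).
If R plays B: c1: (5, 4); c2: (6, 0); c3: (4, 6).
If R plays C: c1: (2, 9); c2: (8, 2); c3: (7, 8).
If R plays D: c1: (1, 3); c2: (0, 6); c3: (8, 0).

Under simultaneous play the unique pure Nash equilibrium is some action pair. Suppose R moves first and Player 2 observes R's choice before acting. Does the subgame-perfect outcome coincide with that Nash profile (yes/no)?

yes

Solve by backward induction (R leads).
- A → Player 2 plays c1 (best of 8, 2, 1); R gets 6.
- B → Player 2 plays c3 (best of 4, 0, 6); R gets 4.
- C → Player 2 plays c1 (best of 9, 2, 8); R gets 2.
- D → Player 2 plays c2 (best of 3, 6, 0); R gets 0.
Among 6, 4, 2, 0, the best is 6 at A. Subgame-perfect outcome: (A, c1) with payoffs (6, 8).
Now find the simultaneous Nash equilibrium.
R's best replies: c1→A; c2→C; c3→D.
Player 2's best replies: A→c1; B→c3; C→c1; D→c2.
The unique mutual best reply is (A, c1), giving (6, 8).
Sequential outcome (A, c1) coincides with the Nash profile (A, c1).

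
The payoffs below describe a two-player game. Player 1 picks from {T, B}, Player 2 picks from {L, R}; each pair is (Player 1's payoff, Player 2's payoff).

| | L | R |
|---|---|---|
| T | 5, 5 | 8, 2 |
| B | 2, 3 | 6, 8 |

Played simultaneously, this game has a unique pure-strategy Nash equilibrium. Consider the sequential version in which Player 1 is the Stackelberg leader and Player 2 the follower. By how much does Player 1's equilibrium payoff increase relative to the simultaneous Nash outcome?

1

Backward induction with Player 1 moving first.
- T → Player 2 plays L (best of 5, 2); Player 1 gets 5.
- B → Player 2 plays R (best of 3, 8); Player 1 gets 6.
Maximizing over 5, 6, Player 1 chooses B. Subgame-perfect outcome: (B, R) with payoffs (6, 8).
For the simultaneous game, intersect best replies.
Player 1's best replies: L→T; R→T.
Player 2's best replies: T→L; B→R.
The unique mutual best reply is (T, L), giving (5, 5).
Player 1's commitment gain: 6 − 5 = 1.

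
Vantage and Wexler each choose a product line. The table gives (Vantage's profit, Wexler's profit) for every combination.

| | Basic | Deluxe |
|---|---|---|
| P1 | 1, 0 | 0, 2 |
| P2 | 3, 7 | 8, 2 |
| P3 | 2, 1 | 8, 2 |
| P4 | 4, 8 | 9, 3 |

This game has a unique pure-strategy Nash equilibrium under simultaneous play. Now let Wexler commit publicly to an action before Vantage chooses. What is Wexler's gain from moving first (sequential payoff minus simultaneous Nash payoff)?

Vantage best-responds to each possible Wexler move:
- Basic: Vantage compares 1, 3, 2, 4 and picks P4; Wexler would get 8.
- Deluxe: Vantage compares 0, 8, 8, 9 and picks P4; Wexler would get 3.
Maximizing over 8, 3, Wexler chooses Basic. Subgame-perfect outcome: (P4, Basic) with payoffs (4, 8).
Now find the simultaneous Nash equilibrium.
Vantage's best replies: Basic→P4; Deluxe→P4.
Wexler's best replies: P1→Deluxe; P2→Basic; P3→Deluxe; P4→Basic.
The unique mutual best reply is (P4, Basic), giving (4, 8).
Wexler's commitment gain: 8 − 8 = 0.

0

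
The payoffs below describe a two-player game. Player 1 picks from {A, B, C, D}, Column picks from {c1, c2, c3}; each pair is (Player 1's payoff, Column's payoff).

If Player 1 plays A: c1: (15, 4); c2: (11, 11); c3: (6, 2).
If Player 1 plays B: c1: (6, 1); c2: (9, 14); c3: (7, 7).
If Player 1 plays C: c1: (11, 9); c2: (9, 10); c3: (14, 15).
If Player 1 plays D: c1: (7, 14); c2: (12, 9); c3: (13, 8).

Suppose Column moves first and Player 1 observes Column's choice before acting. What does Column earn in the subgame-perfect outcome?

Player 1 best-responds to each possible Column move:
- c1 → Player 1 plays A (best of 15, 6, 11, 7); Column gets 4.
- c2 → Player 1 plays D (best of 11, 9, 9, 12); Column gets 9.
- c3 → Player 1 plays C (best of 6, 7, 14, 13); Column gets 15.
Maximizing over 4, 9, 15, Column chooses c3. Subgame-perfect outcome: (C, c3) with payoffs (14, 15).

15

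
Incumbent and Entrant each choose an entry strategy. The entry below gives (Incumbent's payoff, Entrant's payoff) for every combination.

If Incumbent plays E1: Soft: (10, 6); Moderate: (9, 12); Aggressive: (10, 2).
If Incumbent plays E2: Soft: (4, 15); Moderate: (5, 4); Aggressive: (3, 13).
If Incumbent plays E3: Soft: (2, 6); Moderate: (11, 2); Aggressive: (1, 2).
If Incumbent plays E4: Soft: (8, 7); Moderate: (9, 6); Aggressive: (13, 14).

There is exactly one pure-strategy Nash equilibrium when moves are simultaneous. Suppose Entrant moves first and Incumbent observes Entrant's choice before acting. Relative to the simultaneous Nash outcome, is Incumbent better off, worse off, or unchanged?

Work backward from Incumbent's decision.
- Soft: BR = E1, leader payoff 6.
- Moderate: BR = E3, leader payoff 2.
- Aggressive: BR = E4, leader payoff 14.
Maximizing over 6, 2, 14, Entrant chooses Aggressive. Subgame-perfect outcome: (E4, Aggressive) with payoffs (13, 14).
Now find the simultaneous Nash equilibrium.
Incumbent's best replies: Soft→E1; Moderate→E3; Aggressive→E4.
Entrant's best replies: E1→Moderate; E2→Soft; E3→Soft; E4→Aggressive.
Only (E4, Aggressive) has each player best-responding; Nash payoffs (13, 14).
Incumbent earns 13 sequentially versus 13 at the Nash outcome: unchanged.

unchanged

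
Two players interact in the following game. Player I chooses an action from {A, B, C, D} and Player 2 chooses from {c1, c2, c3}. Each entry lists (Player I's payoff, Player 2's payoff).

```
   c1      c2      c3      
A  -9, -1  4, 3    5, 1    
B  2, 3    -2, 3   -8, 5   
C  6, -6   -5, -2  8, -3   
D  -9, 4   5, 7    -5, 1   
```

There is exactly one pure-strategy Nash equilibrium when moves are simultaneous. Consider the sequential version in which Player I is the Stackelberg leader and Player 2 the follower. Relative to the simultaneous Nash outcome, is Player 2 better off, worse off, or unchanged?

Solve by backward induction (Player I leads).
- A: Player 2 compares -1, 3, 1 and picks c2; Player I would get 4.
- B: Player 2 compares 3, 3, 5 and picks c3; Player I would get -8.
- C: Player 2 compares -6, -2, -3 and picks c2; Player I would get -5.
- D: Player 2 compares 4, 7, 1 and picks c2; Player I would get 5.
Player I's induced payoffs are 4, -8, -5, 5, so Player I commits to D. Subgame-perfect outcome: (D, c2) with payoffs (5, 7).
For the simultaneous game, intersect best replies.
Player I's best replies: c1→C; c2→D; c3→C.
Player 2's best replies: A→c2; B→c3; C→c2; D→c2.
Only (D, c2) has each player best-responding; Nash payoffs (5, 7).
Player 2 earns 7 sequentially versus 7 at the Nash outcome: unchanged.

unchanged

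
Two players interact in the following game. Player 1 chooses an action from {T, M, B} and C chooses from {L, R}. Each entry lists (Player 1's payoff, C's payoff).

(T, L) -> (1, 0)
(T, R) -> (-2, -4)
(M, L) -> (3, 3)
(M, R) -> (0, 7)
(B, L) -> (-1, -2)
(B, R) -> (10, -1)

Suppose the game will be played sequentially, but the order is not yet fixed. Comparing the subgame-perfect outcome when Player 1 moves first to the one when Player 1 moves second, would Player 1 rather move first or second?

first

If Player 1 leads: C's best replies are T→L, M→R, B→R; Player 1's induced payoffs 1, 0, 10; outcome (B, R), payoffs (10, -1).
If C leads: Player 1's best replies are L→M, R→B; C's induced payoffs 3, -1; outcome (M, L), payoffs (3, 3).
Player 1 gets 10 moving first and 3 moving second, so Player 1 prefers to move first.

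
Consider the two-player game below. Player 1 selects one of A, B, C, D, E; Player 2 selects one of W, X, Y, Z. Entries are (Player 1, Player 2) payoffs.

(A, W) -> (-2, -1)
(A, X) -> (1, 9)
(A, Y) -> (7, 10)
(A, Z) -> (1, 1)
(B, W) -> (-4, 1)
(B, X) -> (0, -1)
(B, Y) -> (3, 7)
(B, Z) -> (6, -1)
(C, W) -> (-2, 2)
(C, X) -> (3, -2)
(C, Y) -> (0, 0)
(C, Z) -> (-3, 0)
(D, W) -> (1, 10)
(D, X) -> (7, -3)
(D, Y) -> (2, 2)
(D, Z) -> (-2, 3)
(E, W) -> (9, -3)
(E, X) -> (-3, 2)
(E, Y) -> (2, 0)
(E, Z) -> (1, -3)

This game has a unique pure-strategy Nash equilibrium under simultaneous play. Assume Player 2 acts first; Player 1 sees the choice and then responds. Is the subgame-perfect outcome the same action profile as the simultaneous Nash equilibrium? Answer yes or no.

Backward induction with Player 2 moving first.
- W → Player 1 plays E (best of -2, -4, -2, 1, 9); Player 2 gets -3.
- X → Player 1 plays D (best of 1, 0, 3, 7, -3); Player 2 gets -3.
- Y → Player 1 plays A (best of 7, 3, 0, 2, 2); Player 2 gets 10.
- Z → Player 1 plays B (best of 1, 6, -3, -2, 1); Player 2 gets -1.
Among -3, -3, 10, -1, the best is 10 at Y. Subgame-perfect outcome: (A, Y) with payoffs (7, 10).
For the simultaneous game, intersect best replies.
Player 1's best replies: W→E; X→D; Y→A; Z→B.
Player 2's best replies: A→Y; B→Y; C→W; D→W; E→X.
Only (A, Y) has each player best-responding; Nash payoffs (7, 10).
Sequential outcome (A, Y) coincides with the Nash profile (A, Y).

yes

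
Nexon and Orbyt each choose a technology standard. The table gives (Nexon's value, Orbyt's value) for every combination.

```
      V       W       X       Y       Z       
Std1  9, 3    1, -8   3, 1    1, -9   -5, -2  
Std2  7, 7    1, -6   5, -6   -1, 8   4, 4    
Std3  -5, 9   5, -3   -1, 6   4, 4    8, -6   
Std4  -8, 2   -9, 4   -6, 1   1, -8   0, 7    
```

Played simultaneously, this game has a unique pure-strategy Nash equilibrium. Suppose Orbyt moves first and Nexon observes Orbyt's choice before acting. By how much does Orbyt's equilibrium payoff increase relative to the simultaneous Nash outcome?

1

Work backward from Nexon's decision.
- V → Nexon plays Std1 (best of 9, 7, -5, -8); Orbyt gets 3.
- W → Nexon plays Std3 (best of 1, 1, 5, -9); Orbyt gets -3.
- X → Nexon plays Std2 (best of 3, 5, -1, -6); Orbyt gets -6.
- Y → Nexon plays Std3 (best of 1, -1, 4, 1); Orbyt gets 4.
- Z → Nexon plays Std3 (best of -5, 4, 8, 0); Orbyt gets -6.
Among 3, -3, -6, 4, -6, the best is 4 at Y. Subgame-perfect outcome: (Std3, Y) with payoffs (4, 4).
Under simultaneous play:
Nexon's best replies: V→Std1; W→Std3; X→Std2; Y→Std3; Z→Std3.
Orbyt's best replies: Std1→V; Std2→Y; Std3→V; Std4→Z.
The unique mutual best reply is (Std1, V), giving (9, 3).
Orbyt's commitment gain: 4 − 3 = 1.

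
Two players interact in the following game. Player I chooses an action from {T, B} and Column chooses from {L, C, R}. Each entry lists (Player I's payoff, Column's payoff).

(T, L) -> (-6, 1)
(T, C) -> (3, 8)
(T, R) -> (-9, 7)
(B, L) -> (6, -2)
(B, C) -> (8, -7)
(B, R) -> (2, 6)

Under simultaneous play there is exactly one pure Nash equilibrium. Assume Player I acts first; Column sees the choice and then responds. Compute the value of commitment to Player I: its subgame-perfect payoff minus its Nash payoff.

1

Solve by backward induction (Player I leads).
- T: Column compares 1, 8, 7 and picks C; Player I would get 3.
- B: Column compares -2, -7, 6 and picks R; Player I would get 2.
Among 3, 2, the best is 3 at T. Subgame-perfect outcome: (T, C) with payoffs (3, 8).
For the simultaneous game, intersect best replies.
Player I's best replies: L→B; C→B; R→B.
Column's best replies: T→C; B→R.
The unique mutual best reply is (B, R), giving (2, 6).
Player I's commitment gain: 3 − 2 = 1.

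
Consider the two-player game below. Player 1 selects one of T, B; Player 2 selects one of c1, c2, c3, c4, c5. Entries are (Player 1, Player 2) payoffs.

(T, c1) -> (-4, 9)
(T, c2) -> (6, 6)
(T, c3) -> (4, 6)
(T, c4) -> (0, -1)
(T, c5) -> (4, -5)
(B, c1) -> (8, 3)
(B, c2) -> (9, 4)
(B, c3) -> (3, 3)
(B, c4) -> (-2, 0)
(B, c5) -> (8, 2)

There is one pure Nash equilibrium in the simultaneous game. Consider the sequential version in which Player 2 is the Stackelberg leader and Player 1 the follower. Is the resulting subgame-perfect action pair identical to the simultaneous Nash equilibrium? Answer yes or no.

no

Player 1 best-responds to each possible Player 2 move:
- c1: Player 1 compares -4, 8 and picks B; Player 2 would get 3.
- c2: Player 1 compares 6, 9 and picks B; Player 2 would get 4.
- c3: Player 1 compares 4, 3 and picks T; Player 2 would get 6.
- c4: Player 1 compares 0, -2 and picks T; Player 2 would get -1.
- c5: Player 1 compares 4, 8 and picks B; Player 2 would get 2.
Maximizing over 3, 4, 6, -1, 2, Player 2 chooses c3. Subgame-perfect outcome: (T, c3) with payoffs (4, 6).
Under simultaneous play:
Player 1's best replies: c1→B; c2→B; c3→T; c4→T; c5→B.
Player 2's best replies: T→c1; B→c2.
The unique mutual best reply is (B, c2), giving (9, 4).
Sequential outcome (T, c3) differs from the Nash profile (B, c2).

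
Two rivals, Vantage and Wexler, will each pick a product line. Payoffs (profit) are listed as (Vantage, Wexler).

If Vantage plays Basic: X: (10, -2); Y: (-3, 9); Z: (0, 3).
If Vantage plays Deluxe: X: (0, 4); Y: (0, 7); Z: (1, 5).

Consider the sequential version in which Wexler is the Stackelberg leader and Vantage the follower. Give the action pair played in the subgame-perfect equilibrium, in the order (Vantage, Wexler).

(Deluxe, Y)

Solve by backward induction (Wexler leads).
- X: Vantage compares 10, 0 and picks Basic; Wexler would get -2.
- Y: Vantage compares -3, 0 and picks Deluxe; Wexler would get 7.
- Z: Vantage compares 0, 1 and picks Deluxe; Wexler would get 5.
Wexler's induced payoffs are -2, 7, 5, so Wexler commits to Y. Subgame-perfect outcome: (Deluxe, Y) with payoffs (0, 7).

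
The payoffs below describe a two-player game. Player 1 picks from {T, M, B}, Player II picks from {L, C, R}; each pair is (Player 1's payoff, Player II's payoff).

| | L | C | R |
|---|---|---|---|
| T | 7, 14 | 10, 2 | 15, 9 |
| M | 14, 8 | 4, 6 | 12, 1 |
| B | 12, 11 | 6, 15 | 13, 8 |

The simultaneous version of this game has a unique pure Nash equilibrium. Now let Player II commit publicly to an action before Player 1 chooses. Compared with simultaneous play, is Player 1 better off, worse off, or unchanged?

better off

Solve by backward induction (Player II leads).
- L → Player 1 plays M (best of 7, 14, 12); Player II gets 8.
- C → Player 1 plays T (best of 10, 4, 6); Player II gets 2.
- R → Player 1 plays T (best of 15, 12, 13); Player II gets 9.
Among 8, 2, 9, the best is 9 at R. Subgame-perfect outcome: (T, R) with payoffs (15, 9).
Under simultaneous play:
Player 1's best replies: L→M; C→T; R→T.
Player II's best replies: T→L; M→L; B→C.
Only (M, L) has each player best-responding; Nash payoffs (14, 8).
Player 1 earns 15 sequentially versus 14 at the Nash outcome: better off.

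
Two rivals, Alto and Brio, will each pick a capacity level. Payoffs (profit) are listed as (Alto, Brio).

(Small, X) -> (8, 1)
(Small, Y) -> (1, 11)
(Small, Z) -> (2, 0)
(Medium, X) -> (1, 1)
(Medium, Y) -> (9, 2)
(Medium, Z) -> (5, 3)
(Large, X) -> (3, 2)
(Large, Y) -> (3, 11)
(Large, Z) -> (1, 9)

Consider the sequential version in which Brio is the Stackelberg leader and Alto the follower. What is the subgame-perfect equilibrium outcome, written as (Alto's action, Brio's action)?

(Medium, Z)

Solve by backward induction (Brio leads).
- X: BR = Small, leader payoff 1.
- Y: BR = Medium, leader payoff 2.
- Z: BR = Medium, leader payoff 3.
Maximizing over 1, 2, 3, Brio chooses Z. Subgame-perfect outcome: (Medium, Z) with payoffs (5, 3).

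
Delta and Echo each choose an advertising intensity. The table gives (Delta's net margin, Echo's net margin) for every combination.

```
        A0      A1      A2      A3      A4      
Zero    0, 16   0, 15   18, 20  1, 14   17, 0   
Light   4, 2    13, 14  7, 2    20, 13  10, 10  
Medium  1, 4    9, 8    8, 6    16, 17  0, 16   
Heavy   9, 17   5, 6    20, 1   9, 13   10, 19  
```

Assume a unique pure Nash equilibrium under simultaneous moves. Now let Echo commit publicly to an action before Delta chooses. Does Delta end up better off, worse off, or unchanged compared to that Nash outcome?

worse off

Backward induction with Echo moving first.
- A0: Delta compares 0, 4, 1, 9 and picks Heavy; Echo would get 17.
- A1: Delta compares 0, 13, 9, 5 and picks Light; Echo would get 14.
- A2: Delta compares 18, 7, 8, 20 and picks Heavy; Echo would get 1.
- A3: Delta compares 1, 20, 16, 9 and picks Light; Echo would get 13.
- A4: Delta compares 17, 10, 0, 10 and picks Zero; Echo would get 0.
Maximizing over 17, 14, 1, 13, 0, Echo chooses A0. Subgame-perfect outcome: (Heavy, A0) with payoffs (9, 17).
Now find the simultaneous Nash equilibrium.
Delta's best replies: A0→Heavy; A1→Light; A2→Heavy; A3→Light; A4→Zero.
Echo's best replies: Zero→A2; Light→A1; Medium→A3; Heavy→A4.
The unique mutual best reply is (Light, A1), giving (13, 14).
Delta earns 9 sequentially versus 13 at the Nash outcome: worse off.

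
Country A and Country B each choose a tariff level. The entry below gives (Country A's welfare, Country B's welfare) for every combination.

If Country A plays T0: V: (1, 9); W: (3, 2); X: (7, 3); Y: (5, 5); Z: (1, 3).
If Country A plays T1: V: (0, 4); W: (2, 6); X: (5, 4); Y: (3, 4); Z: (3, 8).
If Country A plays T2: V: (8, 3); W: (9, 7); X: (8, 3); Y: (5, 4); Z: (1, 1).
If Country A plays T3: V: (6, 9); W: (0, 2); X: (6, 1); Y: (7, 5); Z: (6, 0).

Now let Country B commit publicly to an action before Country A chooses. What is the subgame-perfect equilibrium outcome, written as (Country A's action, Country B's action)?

(T2, W)

Country A best-responds to each possible Country B move:
- V: Country A compares 1, 0, 8, 6 and picks T2; Country B would get 3.
- W: Country A compares 3, 2, 9, 0 and picks T2; Country B would get 7.
- X: Country A compares 7, 5, 8, 6 and picks T2; Country B would get 3.
- Y: Country A compares 5, 3, 5, 7 and picks T3; Country B would get 5.
- Z: Country A compares 1, 3, 1, 6 and picks T3; Country B would get 0.
Among 3, 7, 3, 5, 0, the best is 7 at W. Subgame-perfect outcome: (T2, W) with payoffs (9, 7).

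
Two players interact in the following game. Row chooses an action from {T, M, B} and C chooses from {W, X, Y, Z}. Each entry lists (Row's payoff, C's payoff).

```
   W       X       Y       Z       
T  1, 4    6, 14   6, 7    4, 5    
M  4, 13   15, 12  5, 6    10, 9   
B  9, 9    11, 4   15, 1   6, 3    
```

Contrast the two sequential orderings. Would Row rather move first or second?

If Row leads: C's best replies are T→X, M→W, B→W; Row's induced payoffs 6, 4, 9; outcome (B, W), payoffs (9, 9).
If C leads: Row's best replies are W→B, X→M, Y→B, Z→M; C's induced payoffs 9, 12, 1, 9; outcome (M, X), payoffs (15, 12).
Row gets 9 moving first and 15 moving second, so Row prefers to move second.

second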